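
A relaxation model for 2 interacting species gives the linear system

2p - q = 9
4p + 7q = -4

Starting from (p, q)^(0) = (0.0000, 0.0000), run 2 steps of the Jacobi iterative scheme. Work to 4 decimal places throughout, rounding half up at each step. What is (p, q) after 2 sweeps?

Iteration 1:
  p = (9 - (-1)·0.0000) / (2) = 4.5000
  q = (-4 - (4)·0.0000) / (7) = -0.5714
Iteration 2:
  p = (9 - (-1)·-0.5714) / (2) = 4.2143
  q = (-4 - (4)·4.5000) / (7) = -3.1429

(4.2143, -3.1429)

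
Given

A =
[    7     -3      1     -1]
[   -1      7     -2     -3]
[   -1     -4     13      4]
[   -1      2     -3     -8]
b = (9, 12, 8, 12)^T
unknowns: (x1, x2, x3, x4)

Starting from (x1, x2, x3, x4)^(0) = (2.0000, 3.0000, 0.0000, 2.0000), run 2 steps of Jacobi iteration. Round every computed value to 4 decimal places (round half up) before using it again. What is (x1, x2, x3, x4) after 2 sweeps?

Iteration 1:
  x1 = (9 - (-3)·3.0000 - (1)·0.0000 - (-1)·2.0000) / (7) = 2.8571
  x2 = (12 - (-1)·2.0000 - (-2)·0.0000 - (-3)·2.0000) / (7) = 2.8571
  x3 = (8 - (-1)·2.0000 - (-4)·3.0000 - (4)·2.0000) / (13) = 1.0769
  x4 = (12 - (-1)·2.0000 - (2)·3.0000 - (-3)·0.0000) / (-8) = -1.0000
Iteration 2:
  x1 = (9 - (-3)·2.8571 - (1)·1.0769 - (-1)·-1.0000) / (7) = 2.2135
  x2 = (12 - (-1)·2.8571 - (-2)·1.0769 - (-3)·-1.0000) / (7) = 2.0016
  x3 = (8 - (-1)·2.8571 - (-4)·2.8571 - (4)·-1.0000) / (13) = 2.0220
  x4 = (12 - (-1)·2.8571 - (2)·2.8571 - (-3)·1.0769) / (-8) = -1.5467

(2.2135, 2.0016, 2.0220, -1.5467)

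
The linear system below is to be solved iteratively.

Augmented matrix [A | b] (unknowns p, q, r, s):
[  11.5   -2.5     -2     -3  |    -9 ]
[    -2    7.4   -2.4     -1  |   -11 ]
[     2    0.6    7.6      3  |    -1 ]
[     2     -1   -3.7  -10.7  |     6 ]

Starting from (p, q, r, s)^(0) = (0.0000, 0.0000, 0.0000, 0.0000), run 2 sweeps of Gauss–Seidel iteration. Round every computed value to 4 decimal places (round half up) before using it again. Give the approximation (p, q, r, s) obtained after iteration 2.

Iteration 1:
  p = (-9 - (-2.5)·0.0000 - (-2)·0.0000 - (-3)·0.0000) / (11.5) = -0.7826
  q = (-11 - (-2)·-0.7826 - (-2.4)·0.0000 - (-1)·0.0000) / (7.4) = -1.6980
  r = (-1 - (2)·-0.7826 - (0.6)·-1.6980 - (3)·0.0000) / (7.6) = 0.2084
  s = (6 - (2)·-0.7826 - (-1)·-1.6980 - (-3.7)·0.2084) / (-10.7) = -0.6204
Iteration 2:
  p = (-9 - (-2.5)·-1.6980 - (-2)·0.2084 - (-3)·-0.6204) / (11.5) = -1.2773
  q = (-11 - (-2)·-1.2773 - (-2.4)·0.2084 - (-1)·-0.6204) / (7.4) = -1.8480
  r = (-1 - (2)·-1.2773 - (0.6)·-1.8480 - (3)·-0.6204) / (7.6) = 0.5953
  s = (6 - (2)·-1.2773 - (-1)·-1.8480 - (-3.7)·0.5953) / (-10.7) = -0.8326

(-1.2773, -1.8480, 0.5953, -0.8326)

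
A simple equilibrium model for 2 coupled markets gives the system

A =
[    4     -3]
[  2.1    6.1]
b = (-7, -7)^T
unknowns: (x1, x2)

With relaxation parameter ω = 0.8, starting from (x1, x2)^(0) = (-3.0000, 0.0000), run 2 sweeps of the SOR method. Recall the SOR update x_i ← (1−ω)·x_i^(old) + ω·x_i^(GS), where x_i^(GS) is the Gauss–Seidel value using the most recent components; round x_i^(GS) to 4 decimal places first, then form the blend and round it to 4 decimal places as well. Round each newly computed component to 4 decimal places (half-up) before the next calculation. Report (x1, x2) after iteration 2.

Iteration 1:
  x1: GS value = (-7 - (-3)·0.0000) / (4) = -1.7500;  x1 ← (1−ω)·-3.0000 + ω·-1.7500 = -2.0000
  x2: GS value = (-7 - (2.1)·-2.0000) / (6.1) = -0.4590;  x2 ← (1−ω)·0.0000 + ω·-0.4590 = -0.3672
Iteration 2:
  x1: GS value = (-7 - (-3)·-0.3672) / (4) = -2.0254;  x1 ← (1−ω)·-2.0000 + ω·-2.0254 = -2.0203
  x2: GS value = (-7 - (2.1)·-2.0203) / (6.1) = -0.4520;  x2 ← (1−ω)·-0.3672 + ω·-0.4520 = -0.4350

(-2.0203, -0.4350)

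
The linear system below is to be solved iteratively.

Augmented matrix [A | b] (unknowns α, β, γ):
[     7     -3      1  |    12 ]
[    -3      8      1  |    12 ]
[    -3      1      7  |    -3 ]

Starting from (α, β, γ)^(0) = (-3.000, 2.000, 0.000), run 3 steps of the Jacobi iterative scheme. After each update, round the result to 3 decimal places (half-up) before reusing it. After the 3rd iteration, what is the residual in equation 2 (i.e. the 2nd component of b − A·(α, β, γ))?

2.393

Iteration 1:
  α = (12 - (-3)·2.000 - (1)·0.000) / (7) = 2.571
  β = (12 - (-3)·-3.000 - (1)·0.000) / (8) = 0.375
  γ = (-3 - (-3)·-3.000 - (1)·2.000) / (7) = -2.000
Iteration 2:
  α = (12 - (-3)·0.375 - (1)·-2.000) / (7) = 2.161
  β = (12 - (-3)·2.571 - (1)·-2.000) / (8) = 2.714
  γ = (-3 - (-3)·2.571 - (1)·0.375) / (7) = 0.620
Iteration 3:
  α = (12 - (-3)·2.714 - (1)·0.620) / (7) = 2.789
  β = (12 - (-3)·2.161 - (1)·0.620) / (8) = 2.233
  γ = (-3 - (-3)·2.161 - (1)·2.714) / (7) = 0.110
Residual b − A·x = (-0.934, 2.393, 2.364)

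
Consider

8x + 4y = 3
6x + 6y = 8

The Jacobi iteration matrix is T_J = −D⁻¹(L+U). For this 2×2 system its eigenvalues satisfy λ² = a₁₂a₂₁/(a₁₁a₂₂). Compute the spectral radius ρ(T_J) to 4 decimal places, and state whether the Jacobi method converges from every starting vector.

0.7071

a₁₂a₂₁/(a₁₁a₂₂) = (4)·(6) / ((8)·(6)) = 0.500000
ρ = √|0.500000| = √0.500000 = 0.7071
ρ < 1, so Jacobi converges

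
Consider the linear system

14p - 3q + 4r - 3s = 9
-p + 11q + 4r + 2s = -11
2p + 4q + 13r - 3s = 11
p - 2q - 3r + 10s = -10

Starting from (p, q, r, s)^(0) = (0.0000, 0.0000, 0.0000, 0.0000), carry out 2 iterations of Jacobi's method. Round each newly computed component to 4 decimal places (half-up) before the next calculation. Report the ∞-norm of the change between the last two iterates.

Iteration 1:
  p = (9 - (-3)·0.0000 - (4)·0.0000 - (-3)·0.0000) / (14) = 0.6429
  q = (-11 - (-1)·0.0000 - (4)·0.0000 - (2)·0.0000) / (11) = -1.0000
  r = (11 - (2)·0.0000 - (4)·0.0000 - (-3)·0.0000) / (13) = 0.8462
  s = (-10 - (1)·0.0000 - (-2)·0.0000 - (-3)·0.0000) / (10) = -1.0000
Iteration 2:
  p = (9 - (-3)·-1.0000 - (4)·0.8462 - (-3)·-1.0000) / (14) = -0.0275
  q = (-11 - (-1)·0.6429 - (4)·0.8462 - (2)·-1.0000) / (11) = -1.0674
  r = (11 - (2)·0.6429 - (4)·-1.0000 - (-3)·-1.0000) / (13) = 0.8242
  s = (-10 - (1)·0.6429 - (-2)·-1.0000 - (-3)·0.8462) / (10) = -1.0104
Change: (-0.6704, -0.0674, -0.0220, -0.0104) → max |·| = 0.6704

0.6704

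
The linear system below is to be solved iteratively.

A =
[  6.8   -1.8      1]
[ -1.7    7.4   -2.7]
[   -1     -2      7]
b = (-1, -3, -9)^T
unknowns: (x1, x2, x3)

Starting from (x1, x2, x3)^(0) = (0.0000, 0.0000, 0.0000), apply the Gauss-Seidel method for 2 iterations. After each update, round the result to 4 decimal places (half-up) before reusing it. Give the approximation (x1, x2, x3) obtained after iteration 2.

(-0.0527, -0.9401, -1.5618)

Iteration 1:
  x1 = (-1 - (-1.8)·0.0000 - (1)·0.0000) / (6.8) = -0.1471
  x2 = (-3 - (-1.7)·-0.1471 - (-2.7)·0.0000) / (7.4) = -0.4392
  x3 = (-9 - (-1)·-0.1471 - (-2)·-0.4392) / (7) = -1.4322
Iteration 2:
  x1 = (-1 - (-1.8)·-0.4392 - (1)·-1.4322) / (6.8) = -0.0527
  x2 = (-3 - (-1.7)·-0.0527 - (-2.7)·-1.4322) / (7.4) = -0.9401
  x3 = (-9 - (-1)·-0.0527 - (-2)·-0.9401) / (7) = -1.5618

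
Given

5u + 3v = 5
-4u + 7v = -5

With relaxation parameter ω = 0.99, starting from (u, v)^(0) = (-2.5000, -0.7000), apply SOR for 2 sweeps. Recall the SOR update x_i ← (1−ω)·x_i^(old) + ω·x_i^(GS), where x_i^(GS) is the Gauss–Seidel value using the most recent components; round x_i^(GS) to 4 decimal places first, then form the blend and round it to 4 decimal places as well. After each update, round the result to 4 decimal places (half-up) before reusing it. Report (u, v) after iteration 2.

(0.9640, -0.1611)

Iteration 1:
  u: GS value = (5 - (3)·-0.7000) / (5) = 1.4200;  u ← (1−ω)·-2.5000 + ω·1.4200 = 1.3808
  v: GS value = (-5 - (-4)·1.3808) / (7) = 0.0747;  v ← (1−ω)·-0.7000 + ω·0.0747 = 0.0670
Iteration 2:
  u: GS value = (5 - (3)·0.0670) / (5) = 0.9598;  u ← (1−ω)·1.3808 + ω·0.9598 = 0.9640
  v: GS value = (-5 - (-4)·0.9640) / (7) = -0.1634;  v ← (1−ω)·0.0670 + ω·-0.1634 = -0.1611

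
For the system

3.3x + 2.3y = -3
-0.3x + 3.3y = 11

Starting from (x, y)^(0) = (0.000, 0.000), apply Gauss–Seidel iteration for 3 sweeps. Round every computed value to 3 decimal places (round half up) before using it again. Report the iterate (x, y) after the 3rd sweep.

(-3.031, 3.058)

Iteration 1:
  x = (-3 - (2.3)·0.000) / (3.3) = -0.909
  y = (11 - (-0.3)·-0.909) / (3.3) = 3.251
Iteration 2:
  x = (-3 - (2.3)·3.251) / (3.3) = -3.175
  y = (11 - (-0.3)·-3.175) / (3.3) = 3.045
Iteration 3:
  x = (-3 - (2.3)·3.045) / (3.3) = -3.031
  y = (11 - (-0.3)·-3.031) / (3.3) = 3.058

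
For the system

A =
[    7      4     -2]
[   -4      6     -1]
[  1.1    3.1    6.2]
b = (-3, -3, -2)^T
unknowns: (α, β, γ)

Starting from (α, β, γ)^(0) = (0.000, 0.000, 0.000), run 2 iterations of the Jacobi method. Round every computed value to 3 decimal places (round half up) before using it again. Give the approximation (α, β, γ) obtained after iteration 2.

(-0.235, -0.840, 0.004)

Iteration 1:
  α = (-3 - (4)·0.000 - (-2)·0.000) / (7) = -0.429
  β = (-3 - (-4)·0.000 - (-1)·0.000) / (6) = -0.500
  γ = (-2 - (1.1)·0.000 - (3.1)·0.000) / (6.2) = -0.323
Iteration 2:
  α = (-3 - (4)·-0.500 - (-2)·-0.323) / (7) = -0.235
  β = (-3 - (-4)·-0.429 - (-1)·-0.323) / (6) = -0.840
  γ = (-2 - (1.1)·-0.429 - (3.1)·-0.500) / (6.2) = 0.004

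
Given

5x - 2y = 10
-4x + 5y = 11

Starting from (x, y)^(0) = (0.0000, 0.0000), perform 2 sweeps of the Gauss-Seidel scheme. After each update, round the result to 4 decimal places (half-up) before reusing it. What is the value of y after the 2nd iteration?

Iteration 1:
  x = (10 - (-2)·0.0000) / (5) = 2.0000
  y = (11 - (-4)·2.0000) / (5) = 3.8000
Iteration 2:
  x = (10 - (-2)·3.8000) / (5) = 3.5200
  y = (11 - (-4)·3.5200) / (5) = 5.0160

5.0160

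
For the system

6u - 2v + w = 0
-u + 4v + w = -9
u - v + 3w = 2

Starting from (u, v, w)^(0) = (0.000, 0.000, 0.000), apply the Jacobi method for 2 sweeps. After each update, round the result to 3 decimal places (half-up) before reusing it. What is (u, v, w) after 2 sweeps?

Iteration 1:
  u = (0 - (-2)·0.000 - (1)·0.000) / (6) = 0.000
  v = (-9 - (-1)·0.000 - (1)·0.000) / (4) = -2.250
  w = (2 - (1)·0.000 - (-1)·0.000) / (3) = 0.667
Iteration 2:
  u = (0 - (-2)·-2.250 - (1)·0.667) / (6) = -0.861
  v = (-9 - (-1)·0.000 - (1)·0.667) / (4) = -2.417
  w = (2 - (1)·0.000 - (-1)·-2.250) / (3) = -0.083

(-0.861, -2.417, -0.083)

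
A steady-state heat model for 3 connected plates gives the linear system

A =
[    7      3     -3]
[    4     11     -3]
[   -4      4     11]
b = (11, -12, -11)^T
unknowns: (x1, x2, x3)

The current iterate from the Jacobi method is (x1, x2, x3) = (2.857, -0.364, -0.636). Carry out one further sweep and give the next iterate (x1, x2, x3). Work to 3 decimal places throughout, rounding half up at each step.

(1.455, -2.303, 0.171)

One sweep:
  x1 = (11 - (3)·-0.364 - (-3)·-0.636) / (7) = 1.455
  x2 = (-12 - (4)·2.857 - (-3)·-0.636) / (11) = -2.303
  x3 = (-11 - (-4)·2.857 - (4)·-0.364) / (11) = 0.171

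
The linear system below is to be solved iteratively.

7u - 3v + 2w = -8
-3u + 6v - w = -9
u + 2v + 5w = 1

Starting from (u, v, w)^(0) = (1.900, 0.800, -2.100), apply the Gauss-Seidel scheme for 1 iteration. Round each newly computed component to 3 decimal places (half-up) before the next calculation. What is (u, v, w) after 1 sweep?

(-0.200, -1.950, 1.020)

Iteration 1:
  u = (-8 - (-3)·0.800 - (2)·-2.100) / (7) = -0.200
  v = (-9 - (-3)·-0.200 - (-1)·-2.100) / (6) = -1.950
  w = (1 - (1)·-0.200 - (2)·-1.950) / (5) = 1.020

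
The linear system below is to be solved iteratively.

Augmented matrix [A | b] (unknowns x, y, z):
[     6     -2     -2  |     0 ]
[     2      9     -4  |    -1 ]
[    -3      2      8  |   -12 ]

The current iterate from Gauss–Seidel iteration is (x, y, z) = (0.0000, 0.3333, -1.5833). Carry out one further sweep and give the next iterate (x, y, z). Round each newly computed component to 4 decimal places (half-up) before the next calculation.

(-0.4167, -0.7222, -1.4757)

One sweep:
  x = (0 - (-2)·0.3333 - (-2)·-1.5833) / (6) = -0.4167
  y = (-1 - (2)·-0.4167 - (-4)·-1.5833) / (9) = -0.7222
  z = (-12 - (-3)·-0.4167 - (2)·-0.7222) / (8) = -1.4757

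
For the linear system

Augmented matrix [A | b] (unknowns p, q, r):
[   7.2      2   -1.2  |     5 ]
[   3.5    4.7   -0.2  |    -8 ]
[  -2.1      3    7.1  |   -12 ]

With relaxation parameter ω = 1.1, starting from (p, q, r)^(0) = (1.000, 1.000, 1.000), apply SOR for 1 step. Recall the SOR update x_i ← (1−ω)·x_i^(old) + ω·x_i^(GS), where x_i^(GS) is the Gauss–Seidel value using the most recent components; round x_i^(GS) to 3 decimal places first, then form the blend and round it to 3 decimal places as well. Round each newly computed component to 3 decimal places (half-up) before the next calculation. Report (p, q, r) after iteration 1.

Iteration 1:
  p: GS value = (5 - (2)·1.000 - (-1.2)·1.000) / (7.2) = 0.583;  p ← (1−ω)·1.000 + ω·0.583 = 0.541
  q: GS value = (-8 - (3.5)·0.541 - (-0.2)·1.000) / (4.7) = -2.062;  q ← (1−ω)·1.000 + ω·-2.062 = -2.368
  r: GS value = (-12 - (-2.1)·0.541 - (3)·-2.368) / (7.1) = -0.530;  r ← (1−ω)·1.000 + ω·-0.530 = -0.683

(0.541, -2.368, -0.683)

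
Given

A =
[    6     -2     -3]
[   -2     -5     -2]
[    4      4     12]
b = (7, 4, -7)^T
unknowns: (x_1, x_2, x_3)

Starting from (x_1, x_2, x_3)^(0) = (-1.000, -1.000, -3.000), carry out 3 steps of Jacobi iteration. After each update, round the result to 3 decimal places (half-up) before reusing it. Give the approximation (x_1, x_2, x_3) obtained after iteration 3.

(0.664, -1.139, -0.886)

Iteration 1:
  x_1 = (7 - (-2)·-1.000 - (-3)·-3.000) / (6) = -0.667
  x_2 = (4 - (-2)·-1.000 - (-2)·-3.000) / (-5) = 0.800
  x_3 = (-7 - (4)·-1.000 - (4)·-1.000) / (12) = 0.083
Iteration 2:
  x_1 = (7 - (-2)·0.800 - (-3)·0.083) / (6) = 1.475
  x_2 = (4 - (-2)·-0.667 - (-2)·0.083) / (-5) = -0.566
  x_3 = (-7 - (4)·-0.667 - (4)·0.800) / (12) = -0.628
Iteration 3:
  x_1 = (7 - (-2)·-0.566 - (-3)·-0.628) / (6) = 0.664
  x_2 = (4 - (-2)·1.475 - (-2)·-0.628) / (-5) = -1.139
  x_3 = (-7 - (4)·1.475 - (4)·-0.566) / (12) = -0.886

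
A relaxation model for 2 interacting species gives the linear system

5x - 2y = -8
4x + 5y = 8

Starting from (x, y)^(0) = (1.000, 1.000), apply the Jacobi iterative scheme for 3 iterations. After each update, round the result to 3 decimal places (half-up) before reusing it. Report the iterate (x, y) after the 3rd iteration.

Iteration 1:
  x = (-8 - (-2)·1.000) / (5) = -1.200
  y = (8 - (4)·1.000) / (5) = 0.800
Iteration 2:
  x = (-8 - (-2)·0.800) / (5) = -1.280
  y = (8 - (4)·-1.200) / (5) = 2.560
Iteration 3:
  x = (-8 - (-2)·2.560) / (5) = -0.576
  y = (8 - (4)·-1.280) / (5) = 2.624

(-0.576, 2.624)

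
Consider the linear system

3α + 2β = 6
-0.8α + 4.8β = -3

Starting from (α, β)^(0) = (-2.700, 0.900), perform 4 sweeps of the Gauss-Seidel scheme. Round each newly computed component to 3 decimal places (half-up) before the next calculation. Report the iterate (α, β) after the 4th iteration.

(2.176, -0.262)

Iteration 1:
  α = (6 - (2)·0.900) / (3) = 1.400
  β = (-3 - (-0.8)·1.400) / (4.8) = -0.392
Iteration 2:
  α = (6 - (2)·-0.392) / (3) = 2.261
  β = (-3 - (-0.8)·2.261) / (4.8) = -0.248
Iteration 3:
  α = (6 - (2)·-0.248) / (3) = 2.165
  β = (-3 - (-0.8)·2.165) / (4.8) = -0.264
Iteration 4:
  α = (6 - (2)·-0.264) / (3) = 2.176
  β = (-3 - (-0.8)·2.176) / (4.8) = -0.262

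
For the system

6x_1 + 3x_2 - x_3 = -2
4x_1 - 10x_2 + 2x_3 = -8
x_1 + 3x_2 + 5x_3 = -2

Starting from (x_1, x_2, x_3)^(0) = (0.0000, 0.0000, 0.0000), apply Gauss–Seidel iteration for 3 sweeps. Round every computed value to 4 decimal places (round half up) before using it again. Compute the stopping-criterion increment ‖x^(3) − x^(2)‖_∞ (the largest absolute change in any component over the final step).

0.2125

Iteration 1:
  x_1 = (-2 - (3)·0.0000 - (-1)·0.0000) / (6) = -0.3333
  x_2 = (-8 - (4)·-0.3333 - (2)·0.0000) / (-10) = 0.6667
  x_3 = (-2 - (1)·-0.3333 - (3)·0.6667) / (5) = -0.7334
Iteration 2:
  x_1 = (-2 - (3)·0.6667 - (-1)·-0.7334) / (6) = -0.7889
  x_2 = (-8 - (4)·-0.7889 - (2)·-0.7334) / (-10) = 0.3378
  x_3 = (-2 - (1)·-0.7889 - (3)·0.3378) / (5) = -0.4449
Iteration 3:
  x_1 = (-2 - (3)·0.3378 - (-1)·-0.4449) / (6) = -0.5764
  x_2 = (-8 - (4)·-0.5764 - (2)·-0.4449) / (-10) = 0.4805
  x_3 = (-2 - (1)·-0.5764 - (3)·0.4805) / (5) = -0.5730
Change: (0.2125, 0.1427, -0.1281) → max |·| = 0.2125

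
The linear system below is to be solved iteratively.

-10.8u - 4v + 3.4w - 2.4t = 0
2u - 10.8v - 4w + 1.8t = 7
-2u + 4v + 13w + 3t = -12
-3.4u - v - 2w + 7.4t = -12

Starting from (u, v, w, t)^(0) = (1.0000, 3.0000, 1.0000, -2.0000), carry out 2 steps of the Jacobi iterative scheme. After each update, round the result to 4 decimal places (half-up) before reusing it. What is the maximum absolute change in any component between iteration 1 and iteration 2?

1.7871

Iteration 1:
  u = (0 - (-4)·3.0000 - (3.4)·1.0000 - (-2.4)·-2.0000) / (-10.8) = -0.3519
  v = (7 - (2)·1.0000 - (-4)·1.0000 - (1.8)·-2.0000) / (-10.8) = -1.1667
  w = (-12 - (-2)·1.0000 - (4)·3.0000 - (3)·-2.0000) / (13) = -1.2308
  t = (-12 - (-3.4)·1.0000 - (-1)·3.0000 - (-2)·1.0000) / (7.4) = -0.4865
Iteration 2:
  u = (0 - (-4)·-1.1667 - (3.4)·-1.2308 - (-2.4)·-0.4865) / (-10.8) = 0.1527
  v = (7 - (2)·-0.3519 - (-4)·-1.2308 - (1.8)·-0.4865) / (-10.8) = -0.3385
  w = (-12 - (-2)·-0.3519 - (4)·-1.1667 - (3)·-0.4865) / (13) = -0.5060
  t = (-12 - (-3.4)·-0.3519 - (-1)·-1.1667 - (-2)·-1.2308) / (7.4) = -2.2736
Change: (0.5046, 0.8282, 0.7248, -1.7871) → max |·| = 1.7871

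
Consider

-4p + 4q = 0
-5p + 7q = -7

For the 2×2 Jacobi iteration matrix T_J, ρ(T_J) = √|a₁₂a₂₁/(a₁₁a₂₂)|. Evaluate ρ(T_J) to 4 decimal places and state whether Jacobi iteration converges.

a₁₂a₂₁/(a₁₁a₂₂) = (4)·(-5) / ((-4)·(7)) = 0.714286
ρ = √|0.714286| = √0.714286 = 0.8452
ρ < 1, so Jacobi converges

0.8452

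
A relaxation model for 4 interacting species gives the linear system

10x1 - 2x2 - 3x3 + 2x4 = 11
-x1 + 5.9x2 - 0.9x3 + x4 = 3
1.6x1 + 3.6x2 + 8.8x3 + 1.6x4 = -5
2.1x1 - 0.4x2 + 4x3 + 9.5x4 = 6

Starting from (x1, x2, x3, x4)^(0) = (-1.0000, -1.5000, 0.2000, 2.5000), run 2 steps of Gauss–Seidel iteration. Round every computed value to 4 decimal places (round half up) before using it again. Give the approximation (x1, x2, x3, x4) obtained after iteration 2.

(0.5776, 0.2518, -0.9668, 0.9216)

Iteration 1:
  x1 = (11 - (-2)·-1.5000 - (-3)·0.2000 - (2)·2.5000) / (10) = 0.3600
  x2 = (3 - (-1)·0.3600 - (-0.9)·0.2000 - (1)·2.5000) / (5.9) = 0.1763
  x3 = (-5 - (1.6)·0.3600 - (3.6)·0.1763 - (1.6)·2.5000) / (8.8) = -1.1603
  x4 = (6 - (2.1)·0.3600 - (-0.4)·0.1763 - (4)·-1.1603) / (9.5) = 1.0480
Iteration 2:
  x1 = (11 - (-2)·0.1763 - (-3)·-1.1603 - (2)·1.0480) / (10) = 0.5776
  x2 = (3 - (-1)·0.5776 - (-0.9)·-1.1603 - (1)·1.0480) / (5.9) = 0.2518
  x3 = (-5 - (1.6)·0.5776 - (3.6)·0.2518 - (1.6)·1.0480) / (8.8) = -0.9668
  x4 = (6 - (2.1)·0.5776 - (-0.4)·0.2518 - (4)·-0.9668) / (9.5) = 0.9216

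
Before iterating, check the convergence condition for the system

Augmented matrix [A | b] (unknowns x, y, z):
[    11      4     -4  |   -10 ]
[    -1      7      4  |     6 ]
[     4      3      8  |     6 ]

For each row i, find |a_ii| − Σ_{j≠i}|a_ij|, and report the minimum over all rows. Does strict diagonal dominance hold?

row 1: |11| − (4+4) = 3
row 2: |7| − (1+4) = 2
row 3: |8| − (4+3) = 1
minimum over rows = 1 → strictly diagonally dominant (convergence guaranteed)

1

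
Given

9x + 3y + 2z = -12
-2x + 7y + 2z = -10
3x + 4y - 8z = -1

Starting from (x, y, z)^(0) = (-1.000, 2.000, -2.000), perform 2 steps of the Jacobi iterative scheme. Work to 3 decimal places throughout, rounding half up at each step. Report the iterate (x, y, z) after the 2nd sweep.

Iteration 1:
  x = (-12 - (3)·2.000 - (2)·-2.000) / (9) = -1.556
  y = (-10 - (-2)·-1.000 - (2)·-2.000) / (7) = -1.143
  z = (-1 - (3)·-1.000 - (4)·2.000) / (-8) = 0.750
Iteration 2:
  x = (-12 - (3)·-1.143 - (2)·0.750) / (9) = -1.119
  y = (-10 - (-2)·-1.556 - (2)·0.750) / (7) = -2.087
  z = (-1 - (3)·-1.556 - (4)·-1.143) / (-8) = -1.030

(-1.119, -2.087, -1.030)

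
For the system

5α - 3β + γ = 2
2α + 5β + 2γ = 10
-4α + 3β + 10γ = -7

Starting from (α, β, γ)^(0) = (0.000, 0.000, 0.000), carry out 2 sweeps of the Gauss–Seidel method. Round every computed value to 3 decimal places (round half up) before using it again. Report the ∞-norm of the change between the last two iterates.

Iteration 1:
  α = (2 - (-3)·0.000 - (1)·0.000) / (5) = 0.400
  β = (10 - (2)·0.400 - (2)·0.000) / (5) = 1.840
  γ = (-7 - (-4)·0.400 - (3)·1.840) / (10) = -1.092
Iteration 2:
  α = (2 - (-3)·1.840 - (1)·-1.092) / (5) = 1.722
  β = (10 - (2)·1.722 - (2)·-1.092) / (5) = 1.748
  γ = (-7 - (-4)·1.722 - (3)·1.748) / (10) = -0.536
Change: (1.322, -0.092, 0.556) → max |·| = 1.322

1.322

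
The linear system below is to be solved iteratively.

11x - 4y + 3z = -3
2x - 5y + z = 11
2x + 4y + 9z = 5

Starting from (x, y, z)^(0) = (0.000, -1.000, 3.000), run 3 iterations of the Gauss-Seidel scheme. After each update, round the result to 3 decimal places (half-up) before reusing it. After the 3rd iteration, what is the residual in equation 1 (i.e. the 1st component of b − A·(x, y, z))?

-0.239

Iteration 1:
  x = (-3 - (-4)·-1.000 - (3)·3.000) / (11) = -1.455
  y = (11 - (2)·-1.455 - (1)·3.000) / (-5) = -2.182
  z = (5 - (2)·-1.455 - (4)·-2.182) / (9) = 1.849
Iteration 2:
  x = (-3 - (-4)·-2.182 - (3)·1.849) / (11) = -1.570
  y = (11 - (2)·-1.570 - (1)·1.849) / (-5) = -2.458
  z = (5 - (2)·-1.570 - (4)·-2.458) / (9) = 1.997
Iteration 3:
  x = (-3 - (-4)·-2.458 - (3)·1.997) / (11) = -1.711
  y = (11 - (2)·-1.711 - (1)·1.997) / (-5) = -2.485
  z = (5 - (2)·-1.711 - (4)·-2.485) / (9) = 2.040
Residual b − A·x = (-0.239, -0.043, 0.002)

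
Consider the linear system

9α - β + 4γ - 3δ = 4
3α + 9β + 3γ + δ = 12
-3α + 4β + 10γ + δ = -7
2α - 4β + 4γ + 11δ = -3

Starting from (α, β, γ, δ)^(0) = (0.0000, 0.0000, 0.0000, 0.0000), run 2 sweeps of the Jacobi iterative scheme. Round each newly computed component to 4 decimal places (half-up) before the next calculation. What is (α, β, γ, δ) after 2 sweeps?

Iteration 1:
  α = (4 - (-1)·0.0000 - (4)·0.0000 - (-3)·0.0000) / (9) = 0.4444
  β = (12 - (3)·0.0000 - (3)·0.0000 - (1)·0.0000) / (9) = 1.3333
  γ = (-7 - (-3)·0.0000 - (4)·0.0000 - (1)·0.0000) / (10) = -0.7000
  δ = (-3 - (2)·0.0000 - (-4)·0.0000 - (4)·0.0000) / (11) = -0.2727
Iteration 2:
  α = (4 - (-1)·1.3333 - (4)·-0.7000 - (-3)·-0.2727) / (9) = 0.8128
  β = (12 - (3)·0.4444 - (3)·-0.7000 - (1)·-0.2727) / (9) = 1.4488
  γ = (-7 - (-3)·0.4444 - (4)·1.3333 - (1)·-0.2727) / (10) = -1.0727
  δ = (-3 - (2)·0.4444 - (-4)·1.3333 - (4)·-0.7000) / (11) = 0.3859

(0.8128, 1.4488, -1.0727, 0.3859)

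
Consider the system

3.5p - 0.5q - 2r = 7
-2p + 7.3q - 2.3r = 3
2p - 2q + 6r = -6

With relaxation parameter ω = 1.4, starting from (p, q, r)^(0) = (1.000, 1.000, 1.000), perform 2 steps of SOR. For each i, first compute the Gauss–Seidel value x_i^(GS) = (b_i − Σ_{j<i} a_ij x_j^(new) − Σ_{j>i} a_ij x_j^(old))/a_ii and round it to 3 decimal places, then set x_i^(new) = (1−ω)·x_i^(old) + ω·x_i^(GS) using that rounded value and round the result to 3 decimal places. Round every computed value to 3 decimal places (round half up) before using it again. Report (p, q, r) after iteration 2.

Iteration 1:
  p: GS value = (7 - (-0.5)·1.000 - (-2)·1.000) / (3.5) = 2.714;  p ← (1−ω)·1.000 + ω·2.714 = 3.400
  q: GS value = (3 - (-2)·3.400 - (-2.3)·1.000) / (7.3) = 1.658;  q ← (1−ω)·1.000 + ω·1.658 = 1.921
  r: GS value = (-6 - (2)·3.400 - (-2)·1.921) / (6) = -1.493;  r ← (1−ω)·1.000 + ω·-1.493 = -2.490
Iteration 2:
  p: GS value = (7 - (-0.5)·1.921 - (-2)·-2.490) / (3.5) = 0.852;  p ← (1−ω)·3.400 + ω·0.852 = -0.167
  q: GS value = (3 - (-2)·-0.167 - (-2.3)·-2.490) / (7.3) = -0.419;  q ← (1−ω)·1.921 + ω·-0.419 = -1.355
  r: GS value = (-6 - (2)·-0.167 - (-2)·-1.355) / (6) = -1.396;  r ← (1−ω)·-2.490 + ω·-1.396 = -0.958

(-0.167, -1.355, -0.958)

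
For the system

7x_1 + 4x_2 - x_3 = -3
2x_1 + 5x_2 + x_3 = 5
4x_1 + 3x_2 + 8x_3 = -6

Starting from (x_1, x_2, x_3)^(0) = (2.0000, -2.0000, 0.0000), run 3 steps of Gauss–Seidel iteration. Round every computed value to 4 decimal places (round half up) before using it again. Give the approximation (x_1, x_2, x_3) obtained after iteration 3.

(-1.5171, 1.7801, -0.6590)

Iteration 1:
  x_1 = (-3 - (4)·-2.0000 - (-1)·0.0000) / (7) = 0.7143
  x_2 = (5 - (2)·0.7143 - (1)·0.0000) / (5) = 0.7143
  x_3 = (-6 - (4)·0.7143 - (3)·0.7143) / (8) = -1.3750
Iteration 2:
  x_1 = (-3 - (4)·0.7143 - (-1)·-1.3750) / (7) = -1.0332
  x_2 = (5 - (2)·-1.0332 - (1)·-1.3750) / (5) = 1.6883
  x_3 = (-6 - (4)·-1.0332 - (3)·1.6883) / (8) = -0.8665
Iteration 3:
  x_1 = (-3 - (4)·1.6883 - (-1)·-0.8665) / (7) = -1.5171
  x_2 = (5 - (2)·-1.5171 - (1)·-0.8665) / (5) = 1.7801
  x_3 = (-6 - (4)·-1.5171 - (3)·1.7801) / (8) = -0.6590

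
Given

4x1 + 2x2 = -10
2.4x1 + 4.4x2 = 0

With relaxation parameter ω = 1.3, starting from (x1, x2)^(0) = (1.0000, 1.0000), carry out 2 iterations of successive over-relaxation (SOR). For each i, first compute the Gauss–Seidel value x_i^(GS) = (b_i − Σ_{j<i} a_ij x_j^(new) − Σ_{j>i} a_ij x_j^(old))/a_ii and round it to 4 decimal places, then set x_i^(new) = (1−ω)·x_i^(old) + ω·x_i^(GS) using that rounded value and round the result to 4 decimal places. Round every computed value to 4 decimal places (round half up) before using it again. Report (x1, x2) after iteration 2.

Iteration 1:
  x1: GS value = (-10 - (2)·1.0000) / (4) = -3.0000;  x1 ← (1−ω)·1.0000 + ω·-3.0000 = -4.2000
  x2: GS value = (0 - (2.4)·-4.2000) / (4.4) = 2.2909;  x2 ← (1−ω)·1.0000 + ω·2.2909 = 2.6782
Iteration 2:
  x1: GS value = (-10 - (2)·2.6782) / (4) = -3.8391;  x1 ← (1−ω)·-4.2000 + ω·-3.8391 = -3.7308
  x2: GS value = (0 - (2.4)·-3.7308) / (4.4) = 2.0350;  x2 ← (1−ω)·2.6782 + ω·2.0350 = 1.8420

(-3.7308, 1.8420)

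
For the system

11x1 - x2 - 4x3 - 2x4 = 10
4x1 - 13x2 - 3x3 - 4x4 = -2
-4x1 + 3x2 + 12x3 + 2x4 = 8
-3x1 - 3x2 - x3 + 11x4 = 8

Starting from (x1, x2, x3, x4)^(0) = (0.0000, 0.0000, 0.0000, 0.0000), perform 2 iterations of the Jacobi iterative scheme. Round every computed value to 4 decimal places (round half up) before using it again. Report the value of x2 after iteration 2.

0.0559

Iteration 1:
  x1 = (10 - (-1)·0.0000 - (-4)·0.0000 - (-2)·0.0000) / (11) = 0.9091
  x2 = (-2 - (4)·0.0000 - (-3)·0.0000 - (-4)·0.0000) / (-13) = 0.1538
  x3 = (8 - (-4)·0.0000 - (3)·0.0000 - (2)·0.0000) / (12) = 0.6667
  x4 = (8 - (-3)·0.0000 - (-3)·0.0000 - (-1)·0.0000) / (11) = 0.7273
Iteration 2:
  x1 = (10 - (-1)·0.1538 - (-4)·0.6667 - (-2)·0.7273) / (11) = 1.2977
  x2 = (-2 - (4)·0.9091 - (-3)·0.6667 - (-4)·0.7273) / (-13) = 0.0559
  x3 = (8 - (-4)·0.9091 - (3)·0.1538 - (2)·0.7273) / (12) = 0.8100
  x4 = (8 - (-3)·0.9091 - (-3)·0.1538 - (-1)·0.6667) / (11) = 1.0778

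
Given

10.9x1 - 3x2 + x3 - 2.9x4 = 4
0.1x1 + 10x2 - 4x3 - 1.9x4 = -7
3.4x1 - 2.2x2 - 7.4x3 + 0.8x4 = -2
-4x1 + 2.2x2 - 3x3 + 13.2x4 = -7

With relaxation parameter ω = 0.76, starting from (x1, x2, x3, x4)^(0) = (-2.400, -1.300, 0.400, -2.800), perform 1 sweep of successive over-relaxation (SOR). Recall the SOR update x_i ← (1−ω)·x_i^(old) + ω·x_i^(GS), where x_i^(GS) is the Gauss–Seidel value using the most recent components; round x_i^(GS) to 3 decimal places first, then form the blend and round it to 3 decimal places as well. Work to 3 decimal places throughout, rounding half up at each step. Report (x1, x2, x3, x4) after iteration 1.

Iteration 1:
  x1: GS value = (4 - (-3)·-1.300 - (1)·0.400 - (-2.9)·-2.800) / (10.9) = -0.772;  x1 ← (1−ω)·-2.400 + ω·-0.772 = -1.163
  x2: GS value = (-7 - (0.1)·-1.163 - (-4)·0.400 - (-1.9)·-2.800) / (10) = -1.060;  x2 ← (1−ω)·-1.300 + ω·-1.060 = -1.118
  x3: GS value = (-2 - (3.4)·-1.163 - (-2.2)·-1.118 - (0.8)·-2.800) / (-7.4) = -0.234;  x3 ← (1−ω)·0.400 + ω·-0.234 = -0.082
  x4: GS value = (-7 - (-4)·-1.163 - (2.2)·-1.118 - (-3)·-0.082) / (13.2) = -0.715;  x4 ← (1−ω)·-2.800 + ω·-0.715 = -1.215

(-1.163, -1.118, -0.082, -1.215)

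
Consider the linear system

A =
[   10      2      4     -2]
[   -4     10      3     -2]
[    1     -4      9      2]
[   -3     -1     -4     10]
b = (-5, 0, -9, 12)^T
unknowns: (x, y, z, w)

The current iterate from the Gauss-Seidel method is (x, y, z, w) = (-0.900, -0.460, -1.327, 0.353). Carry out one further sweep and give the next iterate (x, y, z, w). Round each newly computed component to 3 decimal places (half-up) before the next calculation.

(0.193, 0.546, -0.857, 0.970)

One sweep:
  x = (-5 - (2)·-0.460 - (4)·-1.327 - (-2)·0.353) / (10) = 0.193
  y = (0 - (-4)·0.193 - (3)·-1.327 - (-2)·0.353) / (10) = 0.546
  z = (-9 - (1)·0.193 - (-4)·0.546 - (2)·0.353) / (9) = -0.857
  w = (12 - (-3)·0.193 - (-1)·0.546 - (-4)·-0.857) / (10) = 0.970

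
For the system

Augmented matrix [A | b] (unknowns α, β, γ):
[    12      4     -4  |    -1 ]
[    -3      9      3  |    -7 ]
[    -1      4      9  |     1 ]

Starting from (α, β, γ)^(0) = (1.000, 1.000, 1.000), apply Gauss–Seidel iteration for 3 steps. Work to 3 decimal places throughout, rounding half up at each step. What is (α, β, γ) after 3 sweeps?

Iteration 1:
  α = (-1 - (4)·1.000 - (-4)·1.000) / (12) = -0.083
  β = (-7 - (-3)·-0.083 - (3)·1.000) / (9) = -1.139
  γ = (1 - (-1)·-0.083 - (4)·-1.139) / (9) = 0.608
Iteration 2:
  α = (-1 - (4)·-1.139 - (-4)·0.608) / (12) = 0.499
  β = (-7 - (-3)·0.499 - (3)·0.608) / (9) = -0.814
  γ = (1 - (-1)·0.499 - (4)·-0.814) / (9) = 0.528
Iteration 3:
  α = (-1 - (4)·-0.814 - (-4)·0.528) / (12) = 0.364
  β = (-7 - (-3)·0.364 - (3)·0.528) / (9) = -0.832
  γ = (1 - (-1)·0.364 - (4)·-0.832) / (9) = 0.521

(0.364, -0.832, 0.521)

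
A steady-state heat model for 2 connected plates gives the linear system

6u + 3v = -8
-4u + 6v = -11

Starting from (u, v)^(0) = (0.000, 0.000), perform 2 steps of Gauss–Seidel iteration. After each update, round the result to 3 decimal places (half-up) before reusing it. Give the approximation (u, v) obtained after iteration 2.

(0.028, -1.815)

Iteration 1:
  u = (-8 - (3)·0.000) / (6) = -1.333
  v = (-11 - (-4)·-1.333) / (6) = -2.722
Iteration 2:
  u = (-8 - (3)·-2.722) / (6) = 0.028
  v = (-11 - (-4)·0.028) / (6) = -1.815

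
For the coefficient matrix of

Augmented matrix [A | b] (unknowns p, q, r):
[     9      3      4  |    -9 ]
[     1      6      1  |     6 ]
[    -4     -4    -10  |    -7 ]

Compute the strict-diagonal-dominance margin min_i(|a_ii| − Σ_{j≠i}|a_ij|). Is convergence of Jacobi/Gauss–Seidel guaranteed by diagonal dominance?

2

row 1: |9| − (3+4) = 2
row 2: |6| − (1+1) = 4
row 3: |-10| − (4+4) = 2
minimum over rows = 2 → strictly diagonally dominant (convergence guaranteed)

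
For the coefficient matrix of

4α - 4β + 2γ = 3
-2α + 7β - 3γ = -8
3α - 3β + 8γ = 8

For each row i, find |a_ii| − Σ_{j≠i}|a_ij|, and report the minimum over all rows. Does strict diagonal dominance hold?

-2

row 1: |4| − (4+2) = -2
row 2: |7| − (2+3) = 2
row 3: |8| − (3+3) = 2
minimum over rows = -2 → not strictly diagonally dominant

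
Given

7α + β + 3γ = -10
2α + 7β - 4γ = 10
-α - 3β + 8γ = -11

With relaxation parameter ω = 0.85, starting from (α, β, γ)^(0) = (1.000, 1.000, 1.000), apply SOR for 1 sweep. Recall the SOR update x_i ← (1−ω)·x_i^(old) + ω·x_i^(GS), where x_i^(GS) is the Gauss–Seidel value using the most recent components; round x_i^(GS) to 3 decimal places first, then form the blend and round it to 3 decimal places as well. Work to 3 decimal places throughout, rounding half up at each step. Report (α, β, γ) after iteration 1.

(-1.550, 2.227, -0.474)

Iteration 1:
  α: GS value = (-10 - (1)·1.000 - (3)·1.000) / (7) = -2.000;  α ← (1−ω)·1.000 + ω·-2.000 = -1.550
  β: GS value = (10 - (2)·-1.550 - (-4)·1.000) / (7) = 2.443;  β ← (1−ω)·1.000 + ω·2.443 = 2.227
  γ: GS value = (-11 - (-1)·-1.550 - (-3)·2.227) / (8) = -0.734;  γ ← (1−ω)·1.000 + ω·-0.734 = -0.474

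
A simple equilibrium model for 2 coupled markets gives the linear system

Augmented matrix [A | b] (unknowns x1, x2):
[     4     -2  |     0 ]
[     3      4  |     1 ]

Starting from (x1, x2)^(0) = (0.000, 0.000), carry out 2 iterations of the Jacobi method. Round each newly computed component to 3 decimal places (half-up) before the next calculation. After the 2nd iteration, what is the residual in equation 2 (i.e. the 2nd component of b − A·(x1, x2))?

-0.375

Iteration 1:
  x1 = (0 - (-2)·0.000) / (4) = 0.000
  x2 = (1 - (3)·0.000) / (4) = 0.250
Iteration 2:
  x1 = (0 - (-2)·0.250) / (4) = 0.125
  x2 = (1 - (3)·0.000) / (4) = 0.250
Residual b − A·x = (0.000, -0.375)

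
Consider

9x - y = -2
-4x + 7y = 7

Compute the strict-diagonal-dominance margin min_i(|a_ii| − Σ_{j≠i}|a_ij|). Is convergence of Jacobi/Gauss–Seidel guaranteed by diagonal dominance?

3

row 1: |9| − (1) = 8
row 2: |7| − (4) = 3
minimum over rows = 3 → strictly diagonally dominant (convergence guaranteed)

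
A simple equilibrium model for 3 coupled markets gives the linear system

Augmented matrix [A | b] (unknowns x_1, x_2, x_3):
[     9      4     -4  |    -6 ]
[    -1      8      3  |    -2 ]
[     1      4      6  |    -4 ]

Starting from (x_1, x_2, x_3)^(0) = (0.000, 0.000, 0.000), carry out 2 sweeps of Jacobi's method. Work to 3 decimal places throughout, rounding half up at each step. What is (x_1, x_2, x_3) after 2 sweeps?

Iteration 1:
  x_1 = (-6 - (4)·0.000 - (-4)·0.000) / (9) = -0.667
  x_2 = (-2 - (-1)·0.000 - (3)·0.000) / (8) = -0.250
  x_3 = (-4 - (1)·0.000 - (4)·0.000) / (6) = -0.667
Iteration 2:
  x_1 = (-6 - (4)·-0.250 - (-4)·-0.667) / (9) = -0.852
  x_2 = (-2 - (-1)·-0.667 - (3)·-0.667) / (8) = -0.083
  x_3 = (-4 - (1)·-0.667 - (4)·-0.250) / (6) = -0.389

(-0.852, -0.083, -0.389)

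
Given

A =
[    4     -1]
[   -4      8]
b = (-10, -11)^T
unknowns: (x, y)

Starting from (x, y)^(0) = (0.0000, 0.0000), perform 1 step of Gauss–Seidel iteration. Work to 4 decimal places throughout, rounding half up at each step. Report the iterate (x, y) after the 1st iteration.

Iteration 1:
  x = (-10 - (-1)·0.0000) / (4) = -2.5000
  y = (-11 - (-4)·-2.5000) / (8) = -2.6250

(-2.5000, -2.6250)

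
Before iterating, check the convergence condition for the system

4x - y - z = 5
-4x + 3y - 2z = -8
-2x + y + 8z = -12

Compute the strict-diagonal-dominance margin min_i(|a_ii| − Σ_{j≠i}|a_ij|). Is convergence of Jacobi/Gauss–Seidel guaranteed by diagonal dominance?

-3

row 1: |4| − (1+1) = 2
row 2: |3| − (4+2) = -3
row 3: |8| − (2+1) = 5
minimum over rows = -3 → not strictly diagonally dominant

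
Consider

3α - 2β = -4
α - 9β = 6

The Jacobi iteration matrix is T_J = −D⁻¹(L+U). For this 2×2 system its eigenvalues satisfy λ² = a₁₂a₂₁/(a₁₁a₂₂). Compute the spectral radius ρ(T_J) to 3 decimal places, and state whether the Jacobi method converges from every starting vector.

0.272

a₁₂a₂₁/(a₁₁a₂₂) = (-2)·(1) / ((3)·(-9)) = 0.074074
ρ = √|0.074074| = √0.074074 = 0.272
ρ < 1, so Jacobi converges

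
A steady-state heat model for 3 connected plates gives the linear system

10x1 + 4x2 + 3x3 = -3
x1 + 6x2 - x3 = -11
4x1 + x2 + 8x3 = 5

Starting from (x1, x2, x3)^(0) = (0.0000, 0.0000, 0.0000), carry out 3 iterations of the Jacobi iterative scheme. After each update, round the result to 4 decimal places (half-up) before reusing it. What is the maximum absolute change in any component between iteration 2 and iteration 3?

Iteration 1:
  x1 = (-3 - (4)·0.0000 - (3)·0.0000) / (10) = -0.3000
  x2 = (-11 - (1)·0.0000 - (-1)·0.0000) / (6) = -1.8333
  x3 = (5 - (4)·0.0000 - (1)·0.0000) / (8) = 0.6250
Iteration 2:
  x1 = (-3 - (4)·-1.8333 - (3)·0.6250) / (10) = 0.2458
  x2 = (-11 - (1)·-0.3000 - (-1)·0.6250) / (6) = -1.6792
  x3 = (5 - (4)·-0.3000 - (1)·-1.8333) / (8) = 1.0042
Iteration 3:
  x1 = (-3 - (4)·-1.6792 - (3)·1.0042) / (10) = 0.0704
  x2 = (-11 - (1)·0.2458 - (-1)·1.0042) / (6) = -1.7069
  x3 = (5 - (4)·0.2458 - (1)·-1.6792) / (8) = 0.7120
Change: (-0.1754, -0.0277, -0.2922) → max |·| = 0.2922

0.2922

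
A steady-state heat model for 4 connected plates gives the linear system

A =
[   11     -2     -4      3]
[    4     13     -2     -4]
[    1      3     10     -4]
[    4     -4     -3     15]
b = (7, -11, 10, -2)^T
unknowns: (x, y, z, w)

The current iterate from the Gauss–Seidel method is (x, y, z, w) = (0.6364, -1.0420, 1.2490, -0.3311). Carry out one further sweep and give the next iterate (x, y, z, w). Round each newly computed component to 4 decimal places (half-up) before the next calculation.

One sweep:
  x = (7 - (-2)·-1.0420 - (-4)·1.2490 - (3)·-0.3311) / (11) = 0.9914
  y = (-11 - (4)·0.9914 - (-2)·1.2490 - (-4)·-0.3311) / (13) = -1.0609
  z = (10 - (1)·0.9914 - (3)·-1.0609 - (-4)·-0.3311) / (10) = 1.0867
  w = (-2 - (4)·0.9914 - (-4)·-1.0609 - (-3)·1.0867) / (15) = -0.4633

(0.9914, -1.0609, 1.0867, -0.4633)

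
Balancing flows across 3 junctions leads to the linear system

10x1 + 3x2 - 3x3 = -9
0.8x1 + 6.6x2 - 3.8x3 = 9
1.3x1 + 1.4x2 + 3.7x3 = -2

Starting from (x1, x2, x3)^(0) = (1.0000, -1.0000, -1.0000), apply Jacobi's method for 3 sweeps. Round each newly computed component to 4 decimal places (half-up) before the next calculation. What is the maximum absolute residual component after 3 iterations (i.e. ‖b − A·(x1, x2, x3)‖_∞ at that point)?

0.3985

Iteration 1:
  x1 = (-9 - (3)·-1.0000 - (-3)·-1.0000) / (10) = -0.9000
  x2 = (9 - (0.8)·1.0000 - (-3.8)·-1.0000) / (6.6) = 0.6667
  x3 = (-2 - (1.3)·1.0000 - (1.4)·-1.0000) / (3.7) = -0.5135
Iteration 2:
  x1 = (-9 - (3)·0.6667 - (-3)·-0.5135) / (10) = -1.2541
  x2 = (9 - (0.8)·-0.9000 - (-3.8)·-0.5135) / (6.6) = 1.1771
  x3 = (-2 - (1.3)·-0.9000 - (1.4)·0.6667) / (3.7) = -0.4766
Iteration 3:
  x1 = (-9 - (3)·1.1771 - (-3)·-0.4766) / (10) = -1.3961
  x2 = (9 - (0.8)·-1.2541 - (-3.8)·-0.4766) / (6.6) = 1.2412
  x3 = (-2 - (1.3)·-1.2541 - (1.4)·1.1771) / (3.7) = -0.5453
Residual b − A·x = (-0.3985, -0.1472, 0.0949); ∞-norm = 0.3985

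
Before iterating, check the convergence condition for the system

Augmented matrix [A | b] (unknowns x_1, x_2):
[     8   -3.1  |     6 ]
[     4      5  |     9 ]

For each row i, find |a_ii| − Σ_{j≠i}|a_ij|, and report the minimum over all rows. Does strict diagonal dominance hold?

1

row 1: |8| − (3.1) = 4.9
row 2: |5| − (4) = 1
minimum over rows = 1 → strictly diagonally dominant (convergence guaranteed)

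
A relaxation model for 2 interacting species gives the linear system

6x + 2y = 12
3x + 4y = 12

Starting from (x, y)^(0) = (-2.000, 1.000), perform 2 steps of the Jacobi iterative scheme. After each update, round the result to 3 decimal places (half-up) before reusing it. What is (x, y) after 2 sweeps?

(0.500, 1.750)

Iteration 1:
  x = (12 - (2)·1.000) / (6) = 1.667
  y = (12 - (3)·-2.000) / (4) = 4.500
Iteration 2:
  x = (12 - (2)·4.500) / (6) = 0.500
  y = (12 - (3)·1.667) / (4) = 1.750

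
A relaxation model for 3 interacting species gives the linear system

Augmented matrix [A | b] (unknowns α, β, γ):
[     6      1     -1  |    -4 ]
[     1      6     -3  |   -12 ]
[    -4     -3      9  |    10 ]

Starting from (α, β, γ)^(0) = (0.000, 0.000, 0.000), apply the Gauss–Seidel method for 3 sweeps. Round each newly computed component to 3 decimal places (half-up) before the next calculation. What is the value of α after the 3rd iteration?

-0.299

Iteration 1:
  α = (-4 - (1)·0.000 - (-1)·0.000) / (6) = -0.667
  β = (-12 - (1)·-0.667 - (-3)·0.000) / (6) = -1.889
  γ = (10 - (-4)·-0.667 - (-3)·-1.889) / (9) = 0.185
Iteration 2:
  α = (-4 - (1)·-1.889 - (-1)·0.185) / (6) = -0.321
  β = (-12 - (1)·-0.321 - (-3)·0.185) / (6) = -1.854
  γ = (10 - (-4)·-0.321 - (-3)·-1.854) / (9) = 0.350
Iteration 3:
  α = (-4 - (1)·-1.854 - (-1)·0.350) / (6) = -0.299
  β = (-12 - (1)·-0.299 - (-3)·0.350) / (6) = -1.775
  γ = (10 - (-4)·-0.299 - (-3)·-1.775) / (9) = 0.387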